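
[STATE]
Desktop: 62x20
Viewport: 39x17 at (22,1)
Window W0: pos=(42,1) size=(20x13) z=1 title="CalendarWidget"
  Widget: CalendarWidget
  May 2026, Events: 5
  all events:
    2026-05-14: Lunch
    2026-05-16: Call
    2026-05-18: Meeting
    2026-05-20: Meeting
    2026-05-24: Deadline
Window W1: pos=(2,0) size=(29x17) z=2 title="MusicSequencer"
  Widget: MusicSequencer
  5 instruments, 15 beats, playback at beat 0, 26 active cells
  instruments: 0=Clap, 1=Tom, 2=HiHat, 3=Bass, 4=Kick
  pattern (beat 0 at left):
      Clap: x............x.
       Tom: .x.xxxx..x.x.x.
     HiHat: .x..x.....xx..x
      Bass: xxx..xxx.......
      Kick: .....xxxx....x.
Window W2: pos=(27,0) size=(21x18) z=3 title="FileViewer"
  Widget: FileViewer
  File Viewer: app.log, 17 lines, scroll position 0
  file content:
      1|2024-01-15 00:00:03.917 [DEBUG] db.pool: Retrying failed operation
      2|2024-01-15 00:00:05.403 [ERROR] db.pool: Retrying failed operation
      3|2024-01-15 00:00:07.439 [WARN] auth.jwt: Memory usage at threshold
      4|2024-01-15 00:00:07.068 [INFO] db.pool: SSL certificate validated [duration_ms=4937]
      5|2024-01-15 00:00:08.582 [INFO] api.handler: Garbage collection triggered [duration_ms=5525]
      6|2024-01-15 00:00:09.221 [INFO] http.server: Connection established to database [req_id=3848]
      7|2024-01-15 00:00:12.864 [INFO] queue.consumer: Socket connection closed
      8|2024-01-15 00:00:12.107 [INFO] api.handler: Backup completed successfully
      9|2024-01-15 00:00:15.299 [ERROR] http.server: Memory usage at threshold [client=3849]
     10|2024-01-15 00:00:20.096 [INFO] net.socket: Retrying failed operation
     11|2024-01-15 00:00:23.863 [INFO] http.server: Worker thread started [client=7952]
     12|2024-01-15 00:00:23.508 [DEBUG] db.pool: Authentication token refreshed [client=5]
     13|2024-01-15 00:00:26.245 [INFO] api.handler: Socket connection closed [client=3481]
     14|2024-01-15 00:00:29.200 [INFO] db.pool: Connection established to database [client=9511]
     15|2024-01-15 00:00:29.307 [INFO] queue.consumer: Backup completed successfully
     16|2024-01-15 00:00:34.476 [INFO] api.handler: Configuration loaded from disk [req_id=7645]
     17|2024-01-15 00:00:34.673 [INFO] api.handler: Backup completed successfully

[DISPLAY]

     ┃ FileViewer        ┃━━━━━━━━━━━━━
─────┠───────────────────┨ndarWidget   
34   ┃2024-01-15 00:00:0▲┃─────────────
█·   ┃2024-01-15 00:00:0█┃May 2026     
█·   ┃2024-01-15 00:00:0░┃ We Th Fr Sa 
·█   ┃2024-01-15 00:00:0░┃        1  2 
··   ┃2024-01-15 00:00:0░┃  6  7  8  9 
█·   ┃2024-01-15 00:00:0░┃ 13 14* 15 16
     ┃2024-01-15 00:00:1░┃9 20* 21 22 2
     ┃2024-01-15 00:00:1░┃ 27 28 29 30 
     ┃2024-01-15 00:00:1░┃             
     ┃2024-01-15 00:00:2░┃             
     ┃2024-01-15 00:00:2░┃━━━━━━━━━━━━━
     ┃2024-01-15 00:00:2░┃             
     ┃2024-01-15 00:00:2░┃             
━━━━━┃2024-01-15 00:00:2▼┃             
     ┗━━━━━━━━━━━━━━━━━━━┛             


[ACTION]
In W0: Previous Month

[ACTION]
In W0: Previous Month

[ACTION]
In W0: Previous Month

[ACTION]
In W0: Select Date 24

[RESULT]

     ┃ FileViewer        ┃━━━━━━━━━━━━━
─────┠───────────────────┨ndarWidget   
34   ┃2024-01-15 00:00:0▲┃─────────────
█·   ┃2024-01-15 00:00:0█┃ruary 2026   
█·   ┃2024-01-15 00:00:0░┃ We Th Fr Sa 
·█   ┃2024-01-15 00:00:0░┃             
··   ┃2024-01-15 00:00:0░┃  4  5  6  7 
█·   ┃2024-01-15 00:00:0░┃ 11 12 13 14 
     ┃2024-01-15 00:00:1░┃ 18 19 20 21 
     ┃2024-01-15 00:00:1░┃4] 25 26 27 2
     ┃2024-01-15 00:00:1░┃             
     ┃2024-01-15 00:00:2░┃             
     ┃2024-01-15 00:00:2░┃━━━━━━━━━━━━━
     ┃2024-01-15 00:00:2░┃             
     ┃2024-01-15 00:00:2░┃             
━━━━━┃2024-01-15 00:00:2▼┃             
     ┗━━━━━━━━━━━━━━━━━━━┛             


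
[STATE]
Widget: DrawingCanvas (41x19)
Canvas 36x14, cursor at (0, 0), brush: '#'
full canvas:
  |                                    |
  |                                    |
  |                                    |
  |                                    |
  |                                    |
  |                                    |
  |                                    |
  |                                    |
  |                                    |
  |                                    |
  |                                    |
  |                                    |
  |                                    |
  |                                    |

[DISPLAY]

+                                        
                                         
                                         
                                         
                                         
                                         
                                         
                                         
                                         
                                         
                                         
                                         
                                         
                                         
                                         
                                         
                                         
                                         
                                         


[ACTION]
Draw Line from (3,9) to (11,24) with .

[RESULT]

+                                        
                                         
                                         
         .                               
          ..                             
            ..                           
              ..                         
                ..                       
                  ..                     
                    ..                   
                      ..                 
                        .                
                                         
                                         
                                         
                                         
                                         
                                         
                                         


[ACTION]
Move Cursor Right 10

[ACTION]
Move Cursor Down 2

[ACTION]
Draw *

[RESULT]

                                         
                                         
          *                              
         .                               
          ..                             
            ..                           
              ..                         
                ..                       
                  ..                     
                    ..                   
                      ..                 
                        .                
                                         
                                         
                                         
                                         
                                         
                                         
                                         


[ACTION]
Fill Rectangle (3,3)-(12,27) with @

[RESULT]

                                         
                                         
          *                              
   @@@@@@@@@@@@@@@@@@@@@@@@@             
   @@@@@@@@@@@@@@@@@@@@@@@@@             
   @@@@@@@@@@@@@@@@@@@@@@@@@             
   @@@@@@@@@@@@@@@@@@@@@@@@@             
   @@@@@@@@@@@@@@@@@@@@@@@@@             
   @@@@@@@@@@@@@@@@@@@@@@@@@             
   @@@@@@@@@@@@@@@@@@@@@@@@@             
   @@@@@@@@@@@@@@@@@@@@@@@@@             
   @@@@@@@@@@@@@@@@@@@@@@@@@             
   @@@@@@@@@@@@@@@@@@@@@@@@@             
                                         
                                         
                                         
                                         
                                         
                                         


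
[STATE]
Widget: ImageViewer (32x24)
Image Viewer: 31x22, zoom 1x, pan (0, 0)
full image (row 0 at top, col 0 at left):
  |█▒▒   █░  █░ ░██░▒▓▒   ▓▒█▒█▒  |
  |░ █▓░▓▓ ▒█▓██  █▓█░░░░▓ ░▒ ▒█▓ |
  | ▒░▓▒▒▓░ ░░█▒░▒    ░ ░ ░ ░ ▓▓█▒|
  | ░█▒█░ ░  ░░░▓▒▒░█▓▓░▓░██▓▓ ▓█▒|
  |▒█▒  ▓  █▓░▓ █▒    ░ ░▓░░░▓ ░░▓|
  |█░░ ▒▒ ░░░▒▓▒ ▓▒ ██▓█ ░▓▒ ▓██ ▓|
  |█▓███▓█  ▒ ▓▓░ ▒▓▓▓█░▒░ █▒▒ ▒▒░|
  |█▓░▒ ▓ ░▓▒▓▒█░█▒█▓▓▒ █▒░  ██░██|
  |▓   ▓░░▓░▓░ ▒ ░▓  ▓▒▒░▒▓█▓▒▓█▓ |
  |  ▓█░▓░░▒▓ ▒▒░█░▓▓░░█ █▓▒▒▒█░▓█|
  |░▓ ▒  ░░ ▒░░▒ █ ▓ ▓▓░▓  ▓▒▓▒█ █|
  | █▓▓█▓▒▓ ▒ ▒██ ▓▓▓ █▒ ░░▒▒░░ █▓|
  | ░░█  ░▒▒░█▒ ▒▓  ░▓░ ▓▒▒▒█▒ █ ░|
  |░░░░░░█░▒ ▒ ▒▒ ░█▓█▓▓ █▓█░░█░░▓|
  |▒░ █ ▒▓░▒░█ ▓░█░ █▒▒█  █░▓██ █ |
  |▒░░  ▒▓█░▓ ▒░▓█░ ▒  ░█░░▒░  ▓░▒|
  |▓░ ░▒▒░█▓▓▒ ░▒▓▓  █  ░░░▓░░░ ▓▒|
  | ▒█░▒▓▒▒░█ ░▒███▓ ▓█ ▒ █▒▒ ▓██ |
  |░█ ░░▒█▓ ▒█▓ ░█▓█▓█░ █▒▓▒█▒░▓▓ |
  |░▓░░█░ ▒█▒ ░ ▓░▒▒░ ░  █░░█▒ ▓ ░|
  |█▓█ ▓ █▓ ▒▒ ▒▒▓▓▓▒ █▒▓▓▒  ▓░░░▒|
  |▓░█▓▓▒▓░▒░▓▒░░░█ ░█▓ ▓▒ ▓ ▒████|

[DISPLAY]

█▒▒   █░  █░ ░██░▒▓▒   ▓▒█▒█▒   
░ █▓░▓▓ ▒█▓██  █▓█░░░░▓ ░▒ ▒█▓  
 ▒░▓▒▒▓░ ░░█▒░▒    ░ ░ ░ ░ ▓▓█▒ 
 ░█▒█░ ░  ░░░▓▒▒░█▓▓░▓░██▓▓ ▓█▒ 
▒█▒  ▓  █▓░▓ █▒    ░ ░▓░░░▓ ░░▓ 
█░░ ▒▒ ░░░▒▓▒ ▓▒ ██▓█ ░▓▒ ▓██ ▓ 
█▓███▓█  ▒ ▓▓░ ▒▓▓▓█░▒░ █▒▒ ▒▒░ 
█▓░▒ ▓ ░▓▒▓▒█░█▒█▓▓▒ █▒░  ██░██ 
▓   ▓░░▓░▓░ ▒ ░▓  ▓▒▒░▒▓█▓▒▓█▓  
  ▓█░▓░░▒▓ ▒▒░█░▓▓░░█ █▓▒▒▒█░▓█ 
░▓ ▒  ░░ ▒░░▒ █ ▓ ▓▓░▓  ▓▒▓▒█ █ 
 █▓▓█▓▒▓ ▒ ▒██ ▓▓▓ █▒ ░░▒▒░░ █▓ 
 ░░█  ░▒▒░█▒ ▒▓  ░▓░ ▓▒▒▒█▒ █ ░ 
░░░░░░█░▒ ▒ ▒▒ ░█▓█▓▓ █▓█░░█░░▓ 
▒░ █ ▒▓░▒░█ ▓░█░ █▒▒█  █░▓██ █  
▒░░  ▒▓█░▓ ▒░▓█░ ▒  ░█░░▒░  ▓░▒ 
▓░ ░▒▒░█▓▓▒ ░▒▓▓  █  ░░░▓░░░ ▓▒ 
 ▒█░▒▓▒▒░█ ░▒███▓ ▓█ ▒ █▒▒ ▓██  
░█ ░░▒█▓ ▒█▓ ░█▓█▓█░ █▒▓▒█▒░▓▓  
░▓░░█░ ▒█▒ ░ ▓░▒▒░ ░  █░░█▒ ▓ ░ 
█▓█ ▓ █▓ ▒▒ ▒▒▓▓▓▒ █▒▓▓▒  ▓░░░▒ 
▓░█▓▓▒▓░▒░▓▒░░░█ ░█▓ ▓▒ ▓ ▒████ 
                                
                                


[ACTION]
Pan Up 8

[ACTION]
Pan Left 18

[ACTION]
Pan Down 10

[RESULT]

░▓ ▒  ░░ ▒░░▒ █ ▓ ▓▓░▓  ▓▒▓▒█ █ 
 █▓▓█▓▒▓ ▒ ▒██ ▓▓▓ █▒ ░░▒▒░░ █▓ 
 ░░█  ░▒▒░█▒ ▒▓  ░▓░ ▓▒▒▒█▒ █ ░ 
░░░░░░█░▒ ▒ ▒▒ ░█▓█▓▓ █▓█░░█░░▓ 
▒░ █ ▒▓░▒░█ ▓░█░ █▒▒█  █░▓██ █  
▒░░  ▒▓█░▓ ▒░▓█░ ▒  ░█░░▒░  ▓░▒ 
▓░ ░▒▒░█▓▓▒ ░▒▓▓  █  ░░░▓░░░ ▓▒ 
 ▒█░▒▓▒▒░█ ░▒███▓ ▓█ ▒ █▒▒ ▓██  
░█ ░░▒█▓ ▒█▓ ░█▓█▓█░ █▒▓▒█▒░▓▓  
░▓░░█░ ▒█▒ ░ ▓░▒▒░ ░  █░░█▒ ▓ ░ 
█▓█ ▓ █▓ ▒▒ ▒▒▓▓▓▒ █▒▓▓▒  ▓░░░▒ 
▓░█▓▓▒▓░▒░▓▒░░░█ ░█▓ ▓▒ ▓ ▒████ 
                                
                                
                                
                                
                                
                                
                                
                                
                                
                                
                                
                                


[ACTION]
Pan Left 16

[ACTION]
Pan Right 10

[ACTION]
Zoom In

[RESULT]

▒▒  ░░░░░░▒▒▓▓▒▒  ▓▓▒▒  ████▓▓██
▒▒  ░░░░░░▒▒▓▓▒▒  ▓▓▒▒  ████▓▓██
▓▓██    ▒▒  ▓▓▓▓░░  ▒▒▓▓▓▓▓▓██░░
▓▓██    ▒▒  ▓▓▓▓░░  ▒▒▓▓▓▓▓▓██░░
▓▓  ░░▓▓▒▒▓▓▒▒██░░██▒▒██▓▓▓▓▒▒  
▓▓  ░░▓▓▒▒▓▓▒▒██░░██▒▒██▓▓▓▓▒▒  
░░░░▓▓░░▓▓░░  ▒▒  ░░▓▓    ▓▓▒▒▒▒
░░░░▓▓░░▓▓░░  ▒▒  ░░▓▓    ▓▓▒▒▒▒
▓▓░░░░▒▒▓▓  ▒▒▒▒░░██░░▓▓▓▓░░░░██
▓▓░░░░▒▒▓▓  ▒▒▒▒░░██░░▓▓▓▓░░░░██
  ░░░░  ▒▒░░░░▒▒  ██  ▓▓  ▓▓▓▓░░
  ░░░░  ▒▒░░░░▒▒  ██  ▓▓  ▓▓▓▓░░
▓▓▒▒▓▓  ▒▒  ▒▒████  ▓▓▓▓▓▓  ██▒▒
▓▓▒▒▓▓  ▒▒  ▒▒████  ▓▓▓▓▓▓  ██▒▒
  ░░▒▒▒▒░░██▒▒  ▒▒▓▓    ░░▓▓░░  
  ░░▒▒▒▒░░██▒▒  ▒▒▓▓    ░░▓▓░░  
░░██░░▒▒  ▒▒  ▒▒▒▒  ░░██▓▓██▓▓▓▓
░░██░░▒▒  ▒▒  ▒▒▒▒  ░░██▓▓██▓▓▓▓
▒▒▓▓░░▒▒░░██  ▓▓░░██░░  ██▒▒▒▒██
▒▒▓▓░░▒▒░░██  ▓▓░░██░░  ██▒▒▒▒██
▒▒▓▓██░░▓▓  ▒▒░░▓▓██░░  ▒▒    ░░
▒▒▓▓██░░▓▓  ▒▒░░▓▓██░░  ▒▒    ░░
▒▒░░██▓▓▓▓▒▒  ░░▒▒▓▓▓▓    ██    
▒▒░░██▓▓▓▓▒▒  ░░▒▒▓▓▓▓    ██    


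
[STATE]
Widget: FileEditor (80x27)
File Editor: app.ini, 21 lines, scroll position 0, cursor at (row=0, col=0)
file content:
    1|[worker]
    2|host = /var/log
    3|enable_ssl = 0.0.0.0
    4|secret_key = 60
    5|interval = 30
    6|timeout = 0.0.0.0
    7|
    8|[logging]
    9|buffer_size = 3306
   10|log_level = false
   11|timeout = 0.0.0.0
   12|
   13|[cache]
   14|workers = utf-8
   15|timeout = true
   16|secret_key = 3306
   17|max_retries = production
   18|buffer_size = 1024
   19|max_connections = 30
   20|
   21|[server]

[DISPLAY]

█worker]                                                                       ▲
host = /var/log                                                                █
enable_ssl = 0.0.0.0                                                           ░
secret_key = 60                                                                ░
interval = 30                                                                  ░
timeout = 0.0.0.0                                                              ░
                                                                               ░
[logging]                                                                      ░
buffer_size = 3306                                                             ░
log_level = false                                                              ░
timeout = 0.0.0.0                                                              ░
                                                                               ░
[cache]                                                                        ░
workers = utf-8                                                                ░
timeout = true                                                                 ░
secret_key = 3306                                                              ░
max_retries = production                                                       ░
buffer_size = 1024                                                             ░
max_connections = 30                                                           ░
                                                                               ░
[server]                                                                       ░
                                                                               ░
                                                                               ░
                                                                               ░
                                                                               ░
                                                                               ░
                                                                               ▼


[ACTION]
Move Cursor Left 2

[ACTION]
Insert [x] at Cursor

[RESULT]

x█worker]                                                                      ▲
host = /var/log                                                                █
enable_ssl = 0.0.0.0                                                           ░
secret_key = 60                                                                ░
interval = 30                                                                  ░
timeout = 0.0.0.0                                                              ░
                                                                               ░
[logging]                                                                      ░
buffer_size = 3306                                                             ░
log_level = false                                                              ░
timeout = 0.0.0.0                                                              ░
                                                                               ░
[cache]                                                                        ░
workers = utf-8                                                                ░
timeout = true                                                                 ░
secret_key = 3306                                                              ░
max_retries = production                                                       ░
buffer_size = 1024                                                             ░
max_connections = 30                                                           ░
                                                                               ░
[server]                                                                       ░
                                                                               ░
                                                                               ░
                                                                               ░
                                                                               ░
                                                                               ░
                                                                               ▼


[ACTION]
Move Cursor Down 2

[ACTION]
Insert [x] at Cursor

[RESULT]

x[worker]                                                                      ▲
host = /var/log                                                                █
ex█able_ssl = 0.0.0.0                                                          ░
secret_key = 60                                                                ░
interval = 30                                                                  ░
timeout = 0.0.0.0                                                              ░
                                                                               ░
[logging]                                                                      ░
buffer_size = 3306                                                             ░
log_level = false                                                              ░
timeout = 0.0.0.0                                                              ░
                                                                               ░
[cache]                                                                        ░
workers = utf-8                                                                ░
timeout = true                                                                 ░
secret_key = 3306                                                              ░
max_retries = production                                                       ░
buffer_size = 1024                                                             ░
max_connections = 30                                                           ░
                                                                               ░
[server]                                                                       ░
                                                                               ░
                                                                               ░
                                                                               ░
                                                                               ░
                                                                               ░
                                                                               ▼


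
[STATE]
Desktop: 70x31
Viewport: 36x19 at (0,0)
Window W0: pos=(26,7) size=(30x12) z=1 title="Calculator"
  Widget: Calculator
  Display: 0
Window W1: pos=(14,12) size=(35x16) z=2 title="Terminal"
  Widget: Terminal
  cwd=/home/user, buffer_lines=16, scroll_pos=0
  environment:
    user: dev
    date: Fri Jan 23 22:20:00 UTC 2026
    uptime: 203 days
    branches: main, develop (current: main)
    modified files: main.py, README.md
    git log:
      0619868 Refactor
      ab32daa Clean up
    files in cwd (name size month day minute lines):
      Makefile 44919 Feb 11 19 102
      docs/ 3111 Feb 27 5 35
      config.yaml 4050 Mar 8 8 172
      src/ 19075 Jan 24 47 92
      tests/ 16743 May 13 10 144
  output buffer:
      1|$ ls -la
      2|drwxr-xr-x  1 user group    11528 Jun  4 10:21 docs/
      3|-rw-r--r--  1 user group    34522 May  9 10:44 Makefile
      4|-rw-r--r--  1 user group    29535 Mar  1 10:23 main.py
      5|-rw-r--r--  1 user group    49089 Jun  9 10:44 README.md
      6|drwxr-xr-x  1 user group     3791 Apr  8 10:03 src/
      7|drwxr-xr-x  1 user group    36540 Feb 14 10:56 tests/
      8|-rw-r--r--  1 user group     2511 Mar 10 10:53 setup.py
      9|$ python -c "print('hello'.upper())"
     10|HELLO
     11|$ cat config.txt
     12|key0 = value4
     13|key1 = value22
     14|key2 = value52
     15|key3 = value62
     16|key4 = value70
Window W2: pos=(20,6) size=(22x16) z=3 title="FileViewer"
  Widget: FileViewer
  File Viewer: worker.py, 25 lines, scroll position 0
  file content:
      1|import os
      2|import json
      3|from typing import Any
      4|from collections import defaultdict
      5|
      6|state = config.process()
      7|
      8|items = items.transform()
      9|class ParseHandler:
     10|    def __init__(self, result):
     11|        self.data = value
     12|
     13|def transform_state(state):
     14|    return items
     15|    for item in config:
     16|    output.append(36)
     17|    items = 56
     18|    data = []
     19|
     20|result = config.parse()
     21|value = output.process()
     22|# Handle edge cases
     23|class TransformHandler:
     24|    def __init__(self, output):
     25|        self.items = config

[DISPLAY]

                                    
                                    
                                    
                                    
                                    
                                    
                    ┏━━━━━━━━━━━━━━━
                    ┃ FileViewer    
                    ┠───────────────
                    ┃import os      
                    ┃import json    
                    ┃from typing imp
              ┏━━━━━┃from collection
              ┃ Term┃               
              ┠─────┃state = config.
              ┃$ ls ┃               
              ┃drwxr┃items = items.t
              ┃-rw-r┃class ParseHand
              ┃-rw-r┃    def __init_


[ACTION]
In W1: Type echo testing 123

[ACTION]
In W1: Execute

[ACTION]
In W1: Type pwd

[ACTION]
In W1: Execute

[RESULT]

                                    
                                    
                                    
                                    
                                    
                                    
                    ┏━━━━━━━━━━━━━━━
                    ┃ FileViewer    
                    ┠───────────────
                    ┃import os      
                    ┃import json    
                    ┃from typing imp
              ┏━━━━━┃from collection
              ┃ Term┃               
              ┠─────┃state = config.
              ┃HELLO┃               
              ┃$ cat┃items = items.t
              ┃key0 ┃class ParseHand
              ┃key1 ┃    def __init_


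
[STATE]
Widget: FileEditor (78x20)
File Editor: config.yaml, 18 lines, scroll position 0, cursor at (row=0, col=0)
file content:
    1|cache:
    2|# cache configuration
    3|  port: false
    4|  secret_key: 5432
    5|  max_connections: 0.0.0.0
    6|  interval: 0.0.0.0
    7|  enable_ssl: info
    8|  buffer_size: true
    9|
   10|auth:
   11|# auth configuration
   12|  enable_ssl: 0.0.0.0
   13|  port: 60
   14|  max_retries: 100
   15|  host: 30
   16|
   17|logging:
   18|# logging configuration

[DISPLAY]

█ache:                                                                       ▲
# cache configuration                                                        █
  port: false                                                                ░
  secret_key: 5432                                                           ░
  max_connections: 0.0.0.0                                                   ░
  interval: 0.0.0.0                                                          ░
  enable_ssl: info                                                           ░
  buffer_size: true                                                          ░
                                                                             ░
auth:                                                                        ░
# auth configuration                                                         ░
  enable_ssl: 0.0.0.0                                                        ░
  port: 60                                                                   ░
  max_retries: 100                                                           ░
  host: 30                                                                   ░
                                                                             ░
logging:                                                                     ░
# logging configuration                                                      ░
                                                                             ░
                                                                             ▼


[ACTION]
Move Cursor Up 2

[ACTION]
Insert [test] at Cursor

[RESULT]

test█ache:                                                                   ▲
# cache configuration                                                        █
  port: false                                                                ░
  secret_key: 5432                                                           ░
  max_connections: 0.0.0.0                                                   ░
  interval: 0.0.0.0                                                          ░
  enable_ssl: info                                                           ░
  buffer_size: true                                                          ░
                                                                             ░
auth:                                                                        ░
# auth configuration                                                         ░
  enable_ssl: 0.0.0.0                                                        ░
  port: 60                                                                   ░
  max_retries: 100                                                           ░
  host: 30                                                                   ░
                                                                             ░
logging:                                                                     ░
# logging configuration                                                      ░
                                                                             ░
                                                                             ▼


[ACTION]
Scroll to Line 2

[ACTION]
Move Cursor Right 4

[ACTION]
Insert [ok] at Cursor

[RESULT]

testcachok█:                                                                 ▲
# cache configuration                                                        █
  port: false                                                                ░
  secret_key: 5432                                                           ░
  max_connections: 0.0.0.0                                                   ░
  interval: 0.0.0.0                                                          ░
  enable_ssl: info                                                           ░
  buffer_size: true                                                          ░
                                                                             ░
auth:                                                                        ░
# auth configuration                                                         ░
  enable_ssl: 0.0.0.0                                                        ░
  port: 60                                                                   ░
  max_retries: 100                                                           ░
  host: 30                                                                   ░
                                                                             ░
logging:                                                                     ░
# logging configuration                                                      ░
                                                                             ░
                                                                             ▼


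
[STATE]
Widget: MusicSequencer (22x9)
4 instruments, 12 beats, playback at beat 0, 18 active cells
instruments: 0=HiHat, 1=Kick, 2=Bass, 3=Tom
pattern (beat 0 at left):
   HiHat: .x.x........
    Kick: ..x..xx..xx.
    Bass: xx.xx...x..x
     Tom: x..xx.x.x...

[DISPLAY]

      ▼12345678901    
 HiHat·█·█········    
  Kick··█··██··██·    
  Bass██·██···█··█    
   Tom█··██·█·█···    
                      
                      
                      
                      


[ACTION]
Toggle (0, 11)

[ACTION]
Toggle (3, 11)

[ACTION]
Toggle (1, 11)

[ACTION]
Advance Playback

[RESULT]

      0▼2345678901    
 HiHat·█·█·······█    
  Kick··█··██··███    
  Bass██·██···█··█    
   Tom█··██·█·█··█    
                      
                      
                      
                      


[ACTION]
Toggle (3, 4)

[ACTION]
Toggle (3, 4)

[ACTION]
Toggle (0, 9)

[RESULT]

      0▼2345678901    
 HiHat·█·█·····█·█    
  Kick··█··██··███    
  Bass██·██···█··█    
   Tom█··██·█·█··█    
                      
                      
                      
                      


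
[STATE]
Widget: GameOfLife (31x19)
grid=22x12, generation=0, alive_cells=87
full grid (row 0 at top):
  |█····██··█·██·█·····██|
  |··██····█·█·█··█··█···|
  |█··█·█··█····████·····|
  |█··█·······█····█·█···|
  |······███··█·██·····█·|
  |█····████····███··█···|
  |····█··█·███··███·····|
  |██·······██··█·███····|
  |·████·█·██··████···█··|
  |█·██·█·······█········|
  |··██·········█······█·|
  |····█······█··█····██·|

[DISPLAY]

Gen: 0                         
█····██··█·██·█·····██         
··██····█·█·█··█··█···         
█··█·█··█····████·····         
█··█·······█····█·█···         
······███··█·██·····█·         
█····████····███··█···         
····█··█·███··███·····         
██·······██··█·███····         
·████·█·██··████···█··         
█·██·█·······█········         
··██·········█······█·         
····█······█··█····██·         
                               
                               
                               
                               
                               
                               


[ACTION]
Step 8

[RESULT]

Gen: 8                         
··██····██····██······         
·█··█····██··███······         
·█·█··██·█·██·········         
··█··█·····█··········         
·····█······█·········         
····█···█····██·······         
██···█··█·█████·······         
██·········█··········         
·········█·██·········         
······················         
·············██····██·         
···················██·         
                               
                               
                               
                               
                               
                               


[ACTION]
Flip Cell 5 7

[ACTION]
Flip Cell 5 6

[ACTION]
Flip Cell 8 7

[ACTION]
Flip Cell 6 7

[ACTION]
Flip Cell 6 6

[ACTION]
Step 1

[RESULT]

Gen: 9                         
··██····███··█·█······         
·█··█··█···███·█······         
·█·████·██·████·······         
··█·██····██··········         
····██·█····██········         
····█···██····█·······         
██···█··████··█·······         
██·······█············         
··········███·········         
············██········         
···················██·         
···················██·         
                               
                               
                               
                               
                               
                               


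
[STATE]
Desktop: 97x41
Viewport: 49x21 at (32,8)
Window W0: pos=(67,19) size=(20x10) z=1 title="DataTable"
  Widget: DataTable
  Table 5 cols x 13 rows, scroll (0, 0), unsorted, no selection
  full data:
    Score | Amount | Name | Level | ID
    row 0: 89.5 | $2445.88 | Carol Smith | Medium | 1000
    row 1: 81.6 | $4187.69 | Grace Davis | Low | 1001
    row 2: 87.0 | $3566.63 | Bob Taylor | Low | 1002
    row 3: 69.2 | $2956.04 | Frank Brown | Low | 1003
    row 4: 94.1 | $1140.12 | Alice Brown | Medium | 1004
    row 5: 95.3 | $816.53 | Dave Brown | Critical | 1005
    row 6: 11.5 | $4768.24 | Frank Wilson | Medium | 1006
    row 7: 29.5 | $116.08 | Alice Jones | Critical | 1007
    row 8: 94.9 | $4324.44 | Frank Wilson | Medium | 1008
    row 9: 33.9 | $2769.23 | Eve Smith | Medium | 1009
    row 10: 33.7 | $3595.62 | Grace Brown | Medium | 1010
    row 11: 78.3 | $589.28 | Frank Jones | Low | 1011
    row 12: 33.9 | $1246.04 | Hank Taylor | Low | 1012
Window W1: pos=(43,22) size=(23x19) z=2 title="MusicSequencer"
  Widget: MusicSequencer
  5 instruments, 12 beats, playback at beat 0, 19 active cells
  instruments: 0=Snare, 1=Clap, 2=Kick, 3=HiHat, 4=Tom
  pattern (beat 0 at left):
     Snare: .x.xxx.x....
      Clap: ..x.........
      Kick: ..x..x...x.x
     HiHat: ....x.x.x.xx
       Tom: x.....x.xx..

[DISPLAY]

                                                 
                                                 
                                                 
                                                 
                                                 
                                                 
                                                 
                                                 
                                                 
                                                 
                                                 
                                   ┏━━━━━━━━━━━━━
                                   ┃ DataTable   
                                   ┠─────────────
           ┏━━━━━━━━━━━━━━━━━━━━━┓ ┃Score│Amount 
           ┃ MusicSequencer      ┃ ┃─────┼───────
           ┠─────────────────────┨ ┃89.5 │$2445.8
           ┃      ▼12345678901   ┃ ┃81.6 │$4187.6
           ┃ Snare·█·███·█····   ┃ ┃87.0 │$3566.6
           ┃  Clap··█·········   ┃ ┃69.2 │$2956.0
           ┃  Kick··█··█···█·█   ┃ ┗━━━━━━━━━━━━━


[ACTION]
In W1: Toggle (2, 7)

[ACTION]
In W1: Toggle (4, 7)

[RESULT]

                                                 
                                                 
                                                 
                                                 
                                                 
                                                 
                                                 
                                                 
                                                 
                                                 
                                                 
                                   ┏━━━━━━━━━━━━━
                                   ┃ DataTable   
                                   ┠─────────────
           ┏━━━━━━━━━━━━━━━━━━━━━┓ ┃Score│Amount 
           ┃ MusicSequencer      ┃ ┃─────┼───────
           ┠─────────────────────┨ ┃89.5 │$2445.8
           ┃      ▼12345678901   ┃ ┃81.6 │$4187.6
           ┃ Snare·█·███·█····   ┃ ┃87.0 │$3566.6
           ┃  Clap··█·········   ┃ ┃69.2 │$2956.0
           ┃  Kick··█··█·█·█·█   ┃ ┗━━━━━━━━━━━━━


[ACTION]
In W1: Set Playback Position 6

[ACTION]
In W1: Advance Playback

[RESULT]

                                                 
                                                 
                                                 
                                                 
                                                 
                                                 
                                                 
                                                 
                                                 
                                                 
                                                 
                                   ┏━━━━━━━━━━━━━
                                   ┃ DataTable   
                                   ┠─────────────
           ┏━━━━━━━━━━━━━━━━━━━━━┓ ┃Score│Amount 
           ┃ MusicSequencer      ┃ ┃─────┼───────
           ┠─────────────────────┨ ┃89.5 │$2445.8
           ┃      0123456▼8901   ┃ ┃81.6 │$4187.6
           ┃ Snare·█·███·█····   ┃ ┃87.0 │$3566.6
           ┃  Clap··█·········   ┃ ┃69.2 │$2956.0
           ┃  Kick··█··█·█·█·█   ┃ ┗━━━━━━━━━━━━━


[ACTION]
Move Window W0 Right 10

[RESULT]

                                                 
                                                 
                                                 
                                                 
                                                 
                                                 
                                                 
                                                 
                                                 
                                                 
                                                 
                                             ┏━━━
                                             ┃ Da
                                             ┠───
           ┏━━━━━━━━━━━━━━━━━━━━━┓           ┃Sco
           ┃ MusicSequencer      ┃           ┃───
           ┠─────────────────────┨           ┃89.
           ┃      0123456▼8901   ┃           ┃81.
           ┃ Snare·█·███·█····   ┃           ┃87.
           ┃  Clap··█·········   ┃           ┃69.
           ┃  Kick··█··█·█·█·█   ┃           ┗━━━
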